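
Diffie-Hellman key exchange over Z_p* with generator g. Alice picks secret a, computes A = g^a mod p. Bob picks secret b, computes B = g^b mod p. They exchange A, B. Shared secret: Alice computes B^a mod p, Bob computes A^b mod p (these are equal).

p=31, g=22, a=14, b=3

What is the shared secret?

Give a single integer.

Answer: 2

Derivation:
A = 22^14 mod 31  (bits of 14 = 1110)
  bit 0 = 1: r = r^2 * 22 mod 31 = 1^2 * 22 = 1*22 = 22
  bit 1 = 1: r = r^2 * 22 mod 31 = 22^2 * 22 = 19*22 = 15
  bit 2 = 1: r = r^2 * 22 mod 31 = 15^2 * 22 = 8*22 = 21
  bit 3 = 0: r = r^2 mod 31 = 21^2 = 7
  -> A = 7
B = 22^3 mod 31  (bits of 3 = 11)
  bit 0 = 1: r = r^2 * 22 mod 31 = 1^2 * 22 = 1*22 = 22
  bit 1 = 1: r = r^2 * 22 mod 31 = 22^2 * 22 = 19*22 = 15
  -> B = 15
s = B^a = 15^14 mod 31  (bits of 14 = 1110)
  bit 0 = 1: r = r^2 * 15 mod 31 = 1^2 * 15 = 1*15 = 15
  bit 1 = 1: r = r^2 * 15 mod 31 = 15^2 * 15 = 8*15 = 27
  bit 2 = 1: r = r^2 * 15 mod 31 = 27^2 * 15 = 16*15 = 23
  bit 3 = 0: r = r^2 mod 31 = 23^2 = 2
  -> s = B^a = 2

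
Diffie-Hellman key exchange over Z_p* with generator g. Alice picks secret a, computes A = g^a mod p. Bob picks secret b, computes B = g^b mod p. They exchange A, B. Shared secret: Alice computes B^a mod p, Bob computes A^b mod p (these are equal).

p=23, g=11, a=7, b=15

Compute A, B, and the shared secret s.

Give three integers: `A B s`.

Answer: 7 10 14

Derivation:
A = 11^7 mod 23  (bits of 7 = 111)
  bit 0 = 1: r = r^2 * 11 mod 23 = 1^2 * 11 = 1*11 = 11
  bit 1 = 1: r = r^2 * 11 mod 23 = 11^2 * 11 = 6*11 = 20
  bit 2 = 1: r = r^2 * 11 mod 23 = 20^2 * 11 = 9*11 = 7
  -> A = 7
B = 11^15 mod 23  (bits of 15 = 1111)
  bit 0 = 1: r = r^2 * 11 mod 23 = 1^2 * 11 = 1*11 = 11
  bit 1 = 1: r = r^2 * 11 mod 23 = 11^2 * 11 = 6*11 = 20
  bit 2 = 1: r = r^2 * 11 mod 23 = 20^2 * 11 = 9*11 = 7
  bit 3 = 1: r = r^2 * 11 mod 23 = 7^2 * 11 = 3*11 = 10
  -> B = 10
s = B^a = 10^7 mod 23  (bits of 7 = 111)
  bit 0 = 1: r = r^2 * 10 mod 23 = 1^2 * 10 = 1*10 = 10
  bit 1 = 1: r = r^2 * 10 mod 23 = 10^2 * 10 = 8*10 = 11
  bit 2 = 1: r = r^2 * 10 mod 23 = 11^2 * 10 = 6*10 = 14
  -> s = B^a = 14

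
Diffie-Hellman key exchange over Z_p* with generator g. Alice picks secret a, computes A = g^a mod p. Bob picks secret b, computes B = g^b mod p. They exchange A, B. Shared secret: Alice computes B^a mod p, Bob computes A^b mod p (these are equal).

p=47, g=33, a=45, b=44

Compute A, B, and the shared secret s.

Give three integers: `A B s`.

A = 33^45 mod 47  (bits of 45 = 101101)
  bit 0 = 1: r = r^2 * 33 mod 47 = 1^2 * 33 = 1*33 = 33
  bit 1 = 0: r = r^2 mod 47 = 33^2 = 8
  bit 2 = 1: r = r^2 * 33 mod 47 = 8^2 * 33 = 17*33 = 44
  bit 3 = 1: r = r^2 * 33 mod 47 = 44^2 * 33 = 9*33 = 15
  bit 4 = 0: r = r^2 mod 47 = 15^2 = 37
  bit 5 = 1: r = r^2 * 33 mod 47 = 37^2 * 33 = 6*33 = 10
  -> A = 10
B = 33^44 mod 47  (bits of 44 = 101100)
  bit 0 = 1: r = r^2 * 33 mod 47 = 1^2 * 33 = 1*33 = 33
  bit 1 = 0: r = r^2 mod 47 = 33^2 = 8
  bit 2 = 1: r = r^2 * 33 mod 47 = 8^2 * 33 = 17*33 = 44
  bit 3 = 1: r = r^2 * 33 mod 47 = 44^2 * 33 = 9*33 = 15
  bit 4 = 0: r = r^2 mod 47 = 15^2 = 37
  bit 5 = 0: r = r^2 mod 47 = 37^2 = 6
  -> B = 6
s = B^a = 6^45 mod 47  (bits of 45 = 101101)
  bit 0 = 1: r = r^2 * 6 mod 47 = 1^2 * 6 = 1*6 = 6
  bit 1 = 0: r = r^2 mod 47 = 6^2 = 36
  bit 2 = 1: r = r^2 * 6 mod 47 = 36^2 * 6 = 27*6 = 21
  bit 3 = 1: r = r^2 * 6 mod 47 = 21^2 * 6 = 18*6 = 14
  bit 4 = 0: r = r^2 mod 47 = 14^2 = 8
  bit 5 = 1: r = r^2 * 6 mod 47 = 8^2 * 6 = 17*6 = 8
  -> s = B^a = 8

Answer: 10 6 8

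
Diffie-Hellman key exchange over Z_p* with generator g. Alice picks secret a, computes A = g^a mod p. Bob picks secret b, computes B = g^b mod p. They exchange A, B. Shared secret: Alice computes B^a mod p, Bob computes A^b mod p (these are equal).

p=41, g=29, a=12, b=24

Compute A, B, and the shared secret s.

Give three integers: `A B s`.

A = 29^12 mod 41  (bits of 12 = 1100)
  bit 0 = 1: r = r^2 * 29 mod 41 = 1^2 * 29 = 1*29 = 29
  bit 1 = 1: r = r^2 * 29 mod 41 = 29^2 * 29 = 21*29 = 35
  bit 2 = 0: r = r^2 mod 41 = 35^2 = 36
  bit 3 = 0: r = r^2 mod 41 = 36^2 = 25
  -> A = 25
B = 29^24 mod 41  (bits of 24 = 11000)
  bit 0 = 1: r = r^2 * 29 mod 41 = 1^2 * 29 = 1*29 = 29
  bit 1 = 1: r = r^2 * 29 mod 41 = 29^2 * 29 = 21*29 = 35
  bit 2 = 0: r = r^2 mod 41 = 35^2 = 36
  bit 3 = 0: r = r^2 mod 41 = 36^2 = 25
  bit 4 = 0: r = r^2 mod 41 = 25^2 = 10
  -> B = 10
s = B^a = 10^12 mod 41  (bits of 12 = 1100)
  bit 0 = 1: r = r^2 * 10 mod 41 = 1^2 * 10 = 1*10 = 10
  bit 1 = 1: r = r^2 * 10 mod 41 = 10^2 * 10 = 18*10 = 16
  bit 2 = 0: r = r^2 mod 41 = 16^2 = 10
  bit 3 = 0: r = r^2 mod 41 = 10^2 = 18
  -> s = B^a = 18

Answer: 25 10 18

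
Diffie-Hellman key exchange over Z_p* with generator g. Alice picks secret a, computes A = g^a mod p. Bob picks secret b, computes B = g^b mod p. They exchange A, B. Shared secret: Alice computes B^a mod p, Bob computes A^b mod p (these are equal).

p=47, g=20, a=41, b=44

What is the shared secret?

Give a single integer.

A = 20^41 mod 47  (bits of 41 = 101001)
  bit 0 = 1: r = r^2 * 20 mod 47 = 1^2 * 20 = 1*20 = 20
  bit 1 = 0: r = r^2 mod 47 = 20^2 = 24
  bit 2 = 1: r = r^2 * 20 mod 47 = 24^2 * 20 = 12*20 = 5
  bit 3 = 0: r = r^2 mod 47 = 5^2 = 25
  bit 4 = 0: r = r^2 mod 47 = 25^2 = 14
  bit 5 = 1: r = r^2 * 20 mod 47 = 14^2 * 20 = 8*20 = 19
  -> A = 19
B = 20^44 mod 47  (bits of 44 = 101100)
  bit 0 = 1: r = r^2 * 20 mod 47 = 1^2 * 20 = 1*20 = 20
  bit 1 = 0: r = r^2 mod 47 = 20^2 = 24
  bit 2 = 1: r = r^2 * 20 mod 47 = 24^2 * 20 = 12*20 = 5
  bit 3 = 1: r = r^2 * 20 mod 47 = 5^2 * 20 = 25*20 = 30
  bit 4 = 0: r = r^2 mod 47 = 30^2 = 7
  bit 5 = 0: r = r^2 mod 47 = 7^2 = 2
  -> B = 2
s = B^a = 2^41 mod 47  (bits of 41 = 101001)
  bit 0 = 1: r = r^2 * 2 mod 47 = 1^2 * 2 = 1*2 = 2
  bit 1 = 0: r = r^2 mod 47 = 2^2 = 4
  bit 2 = 1: r = r^2 * 2 mod 47 = 4^2 * 2 = 16*2 = 32
  bit 3 = 0: r = r^2 mod 47 = 32^2 = 37
  bit 4 = 0: r = r^2 mod 47 = 37^2 = 6
  bit 5 = 1: r = r^2 * 2 mod 47 = 6^2 * 2 = 36*2 = 25
  -> s = B^a = 25

Answer: 25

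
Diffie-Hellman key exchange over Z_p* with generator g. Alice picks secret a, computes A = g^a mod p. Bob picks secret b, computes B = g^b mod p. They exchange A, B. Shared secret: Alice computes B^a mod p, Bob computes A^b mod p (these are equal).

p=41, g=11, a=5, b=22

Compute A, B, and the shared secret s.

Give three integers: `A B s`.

Answer: 3 2 32

Derivation:
A = 11^5 mod 41  (bits of 5 = 101)
  bit 0 = 1: r = r^2 * 11 mod 41 = 1^2 * 11 = 1*11 = 11
  bit 1 = 0: r = r^2 mod 41 = 11^2 = 39
  bit 2 = 1: r = r^2 * 11 mod 41 = 39^2 * 11 = 4*11 = 3
  -> A = 3
B = 11^22 mod 41  (bits of 22 = 10110)
  bit 0 = 1: r = r^2 * 11 mod 41 = 1^2 * 11 = 1*11 = 11
  bit 1 = 0: r = r^2 mod 41 = 11^2 = 39
  bit 2 = 1: r = r^2 * 11 mod 41 = 39^2 * 11 = 4*11 = 3
  bit 3 = 1: r = r^2 * 11 mod 41 = 3^2 * 11 = 9*11 = 17
  bit 4 = 0: r = r^2 mod 41 = 17^2 = 2
  -> B = 2
s = B^a = 2^5 mod 41  (bits of 5 = 101)
  bit 0 = 1: r = r^2 * 2 mod 41 = 1^2 * 2 = 1*2 = 2
  bit 1 = 0: r = r^2 mod 41 = 2^2 = 4
  bit 2 = 1: r = r^2 * 2 mod 41 = 4^2 * 2 = 16*2 = 32
  -> s = B^a = 32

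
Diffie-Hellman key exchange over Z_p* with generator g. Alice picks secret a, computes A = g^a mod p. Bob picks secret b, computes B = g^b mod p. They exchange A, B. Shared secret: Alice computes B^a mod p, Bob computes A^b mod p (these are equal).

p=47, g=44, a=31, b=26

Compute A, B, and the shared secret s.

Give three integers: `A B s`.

A = 44^31 mod 47  (bits of 31 = 11111)
  bit 0 = 1: r = r^2 * 44 mod 47 = 1^2 * 44 = 1*44 = 44
  bit 1 = 1: r = r^2 * 44 mod 47 = 44^2 * 44 = 9*44 = 20
  bit 2 = 1: r = r^2 * 44 mod 47 = 20^2 * 44 = 24*44 = 22
  bit 3 = 1: r = r^2 * 44 mod 47 = 22^2 * 44 = 14*44 = 5
  bit 4 = 1: r = r^2 * 44 mod 47 = 5^2 * 44 = 25*44 = 19
  -> A = 19
B = 44^26 mod 47  (bits of 26 = 11010)
  bit 0 = 1: r = r^2 * 44 mod 47 = 1^2 * 44 = 1*44 = 44
  bit 1 = 1: r = r^2 * 44 mod 47 = 44^2 * 44 = 9*44 = 20
  bit 2 = 0: r = r^2 mod 47 = 20^2 = 24
  bit 3 = 1: r = r^2 * 44 mod 47 = 24^2 * 44 = 12*44 = 11
  bit 4 = 0: r = r^2 mod 47 = 11^2 = 27
  -> B = 27
s = B^a = 27^31 mod 47  (bits of 31 = 11111)
  bit 0 = 1: r = r^2 * 27 mod 47 = 1^2 * 27 = 1*27 = 27
  bit 1 = 1: r = r^2 * 27 mod 47 = 27^2 * 27 = 24*27 = 37
  bit 2 = 1: r = r^2 * 27 mod 47 = 37^2 * 27 = 6*27 = 21
  bit 3 = 1: r = r^2 * 27 mod 47 = 21^2 * 27 = 18*27 = 16
  bit 4 = 1: r = r^2 * 27 mod 47 = 16^2 * 27 = 21*27 = 3
  -> s = B^a = 3

Answer: 19 27 3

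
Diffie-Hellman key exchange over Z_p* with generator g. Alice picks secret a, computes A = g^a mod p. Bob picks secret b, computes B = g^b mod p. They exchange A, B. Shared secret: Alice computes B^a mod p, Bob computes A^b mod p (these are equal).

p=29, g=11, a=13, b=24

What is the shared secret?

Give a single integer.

Answer: 25

Derivation:
A = 11^13 mod 29  (bits of 13 = 1101)
  bit 0 = 1: r = r^2 * 11 mod 29 = 1^2 * 11 = 1*11 = 11
  bit 1 = 1: r = r^2 * 11 mod 29 = 11^2 * 11 = 5*11 = 26
  bit 2 = 0: r = r^2 mod 29 = 26^2 = 9
  bit 3 = 1: r = r^2 * 11 mod 29 = 9^2 * 11 = 23*11 = 21
  -> A = 21
B = 11^24 mod 29  (bits of 24 = 11000)
  bit 0 = 1: r = r^2 * 11 mod 29 = 1^2 * 11 = 1*11 = 11
  bit 1 = 1: r = r^2 * 11 mod 29 = 11^2 * 11 = 5*11 = 26
  bit 2 = 0: r = r^2 mod 29 = 26^2 = 9
  bit 3 = 0: r = r^2 mod 29 = 9^2 = 23
  bit 4 = 0: r = r^2 mod 29 = 23^2 = 7
  -> B = 7
s = B^a = 7^13 mod 29  (bits of 13 = 1101)
  bit 0 = 1: r = r^2 * 7 mod 29 = 1^2 * 7 = 1*7 = 7
  bit 1 = 1: r = r^2 * 7 mod 29 = 7^2 * 7 = 20*7 = 24
  bit 2 = 0: r = r^2 mod 29 = 24^2 = 25
  bit 3 = 1: r = r^2 * 7 mod 29 = 25^2 * 7 = 16*7 = 25
  -> s = B^a = 25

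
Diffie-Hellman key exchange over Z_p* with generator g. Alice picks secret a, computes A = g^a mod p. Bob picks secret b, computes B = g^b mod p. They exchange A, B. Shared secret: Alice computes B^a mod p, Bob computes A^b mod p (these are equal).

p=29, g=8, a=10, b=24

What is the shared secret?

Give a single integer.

Answer: 23

Derivation:
A = 8^10 mod 29  (bits of 10 = 1010)
  bit 0 = 1: r = r^2 * 8 mod 29 = 1^2 * 8 = 1*8 = 8
  bit 1 = 0: r = r^2 mod 29 = 8^2 = 6
  bit 2 = 1: r = r^2 * 8 mod 29 = 6^2 * 8 = 7*8 = 27
  bit 3 = 0: r = r^2 mod 29 = 27^2 = 4
  -> A = 4
B = 8^24 mod 29  (bits of 24 = 11000)
  bit 0 = 1: r = r^2 * 8 mod 29 = 1^2 * 8 = 1*8 = 8
  bit 1 = 1: r = r^2 * 8 mod 29 = 8^2 * 8 = 6*8 = 19
  bit 2 = 0: r = r^2 mod 29 = 19^2 = 13
  bit 3 = 0: r = r^2 mod 29 = 13^2 = 24
  bit 4 = 0: r = r^2 mod 29 = 24^2 = 25
  -> B = 25
s = B^a = 25^10 mod 29  (bits of 10 = 1010)
  bit 0 = 1: r = r^2 * 25 mod 29 = 1^2 * 25 = 1*25 = 25
  bit 1 = 0: r = r^2 mod 29 = 25^2 = 16
  bit 2 = 1: r = r^2 * 25 mod 29 = 16^2 * 25 = 24*25 = 20
  bit 3 = 0: r = r^2 mod 29 = 20^2 = 23
  -> s = B^a = 23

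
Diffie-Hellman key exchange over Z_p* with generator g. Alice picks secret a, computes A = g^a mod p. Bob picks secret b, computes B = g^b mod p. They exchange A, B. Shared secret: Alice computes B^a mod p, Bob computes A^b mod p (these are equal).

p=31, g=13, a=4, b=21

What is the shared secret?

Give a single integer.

A = 13^4 mod 31  (bits of 4 = 100)
  bit 0 = 1: r = r^2 * 13 mod 31 = 1^2 * 13 = 1*13 = 13
  bit 1 = 0: r = r^2 mod 31 = 13^2 = 14
  bit 2 = 0: r = r^2 mod 31 = 14^2 = 10
  -> A = 10
B = 13^21 mod 31  (bits of 21 = 10101)
  bit 0 = 1: r = r^2 * 13 mod 31 = 1^2 * 13 = 1*13 = 13
  bit 1 = 0: r = r^2 mod 31 = 13^2 = 14
  bit 2 = 1: r = r^2 * 13 mod 31 = 14^2 * 13 = 10*13 = 6
  bit 3 = 0: r = r^2 mod 31 = 6^2 = 5
  bit 4 = 1: r = r^2 * 13 mod 31 = 5^2 * 13 = 25*13 = 15
  -> B = 15
s = B^a = 15^4 mod 31  (bits of 4 = 100)
  bit 0 = 1: r = r^2 * 15 mod 31 = 1^2 * 15 = 1*15 = 15
  bit 1 = 0: r = r^2 mod 31 = 15^2 = 8
  bit 2 = 0: r = r^2 mod 31 = 8^2 = 2
  -> s = B^a = 2

Answer: 2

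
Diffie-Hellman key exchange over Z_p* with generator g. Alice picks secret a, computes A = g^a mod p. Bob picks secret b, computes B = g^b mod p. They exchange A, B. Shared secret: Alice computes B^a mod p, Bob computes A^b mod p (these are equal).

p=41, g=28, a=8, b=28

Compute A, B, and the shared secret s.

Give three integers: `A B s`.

A = 28^8 mod 41  (bits of 8 = 1000)
  bit 0 = 1: r = r^2 * 28 mod 41 = 1^2 * 28 = 1*28 = 28
  bit 1 = 0: r = r^2 mod 41 = 28^2 = 5
  bit 2 = 0: r = r^2 mod 41 = 5^2 = 25
  bit 3 = 0: r = r^2 mod 41 = 25^2 = 10
  -> A = 10
B = 28^28 mod 41  (bits of 28 = 11100)
  bit 0 = 1: r = r^2 * 28 mod 41 = 1^2 * 28 = 1*28 = 28
  bit 1 = 1: r = r^2 * 28 mod 41 = 28^2 * 28 = 5*28 = 17
  bit 2 = 1: r = r^2 * 28 mod 41 = 17^2 * 28 = 2*28 = 15
  bit 3 = 0: r = r^2 mod 41 = 15^2 = 20
  bit 4 = 0: r = r^2 mod 41 = 20^2 = 31
  -> B = 31
s = B^a = 31^8 mod 41  (bits of 8 = 1000)
  bit 0 = 1: r = r^2 * 31 mod 41 = 1^2 * 31 = 1*31 = 31
  bit 1 = 0: r = r^2 mod 41 = 31^2 = 18
  bit 2 = 0: r = r^2 mod 41 = 18^2 = 37
  bit 3 = 0: r = r^2 mod 41 = 37^2 = 16
  -> s = B^a = 16

Answer: 10 31 16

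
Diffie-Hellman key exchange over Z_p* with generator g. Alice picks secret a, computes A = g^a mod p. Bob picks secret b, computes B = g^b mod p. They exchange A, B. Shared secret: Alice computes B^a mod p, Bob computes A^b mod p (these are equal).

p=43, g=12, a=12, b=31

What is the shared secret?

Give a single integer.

A = 12^12 mod 43  (bits of 12 = 1100)
  bit 0 = 1: r = r^2 * 12 mod 43 = 1^2 * 12 = 1*12 = 12
  bit 1 = 1: r = r^2 * 12 mod 43 = 12^2 * 12 = 15*12 = 8
  bit 2 = 0: r = r^2 mod 43 = 8^2 = 21
  bit 3 = 0: r = r^2 mod 43 = 21^2 = 11
  -> A = 11
B = 12^31 mod 43  (bits of 31 = 11111)
  bit 0 = 1: r = r^2 * 12 mod 43 = 1^2 * 12 = 1*12 = 12
  bit 1 = 1: r = r^2 * 12 mod 43 = 12^2 * 12 = 15*12 = 8
  bit 2 = 1: r = r^2 * 12 mod 43 = 8^2 * 12 = 21*12 = 37
  bit 3 = 1: r = r^2 * 12 mod 43 = 37^2 * 12 = 36*12 = 2
  bit 4 = 1: r = r^2 * 12 mod 43 = 2^2 * 12 = 4*12 = 5
  -> B = 5
s = B^a = 5^12 mod 43  (bits of 12 = 1100)
  bit 0 = 1: r = r^2 * 5 mod 43 = 1^2 * 5 = 1*5 = 5
  bit 1 = 1: r = r^2 * 5 mod 43 = 5^2 * 5 = 25*5 = 39
  bit 2 = 0: r = r^2 mod 43 = 39^2 = 16
  bit 3 = 0: r = r^2 mod 43 = 16^2 = 41
  -> s = B^a = 41

Answer: 41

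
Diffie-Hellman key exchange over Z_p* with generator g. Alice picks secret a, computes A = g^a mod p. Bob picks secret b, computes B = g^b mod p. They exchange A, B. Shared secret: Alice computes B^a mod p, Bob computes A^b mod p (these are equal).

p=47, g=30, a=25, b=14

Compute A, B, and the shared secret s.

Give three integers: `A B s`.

Answer: 40 9 34

Derivation:
A = 30^25 mod 47  (bits of 25 = 11001)
  bit 0 = 1: r = r^2 * 30 mod 47 = 1^2 * 30 = 1*30 = 30
  bit 1 = 1: r = r^2 * 30 mod 47 = 30^2 * 30 = 7*30 = 22
  bit 2 = 0: r = r^2 mod 47 = 22^2 = 14
  bit 3 = 0: r = r^2 mod 47 = 14^2 = 8
  bit 4 = 1: r = r^2 * 30 mod 47 = 8^2 * 30 = 17*30 = 40
  -> A = 40
B = 30^14 mod 47  (bits of 14 = 1110)
  bit 0 = 1: r = r^2 * 30 mod 47 = 1^2 * 30 = 1*30 = 30
  bit 1 = 1: r = r^2 * 30 mod 47 = 30^2 * 30 = 7*30 = 22
  bit 2 = 1: r = r^2 * 30 mod 47 = 22^2 * 30 = 14*30 = 44
  bit 3 = 0: r = r^2 mod 47 = 44^2 = 9
  -> B = 9
s = B^a = 9^25 mod 47  (bits of 25 = 11001)
  bit 0 = 1: r = r^2 * 9 mod 47 = 1^2 * 9 = 1*9 = 9
  bit 1 = 1: r = r^2 * 9 mod 47 = 9^2 * 9 = 34*9 = 24
  bit 2 = 0: r = r^2 mod 47 = 24^2 = 12
  bit 3 = 0: r = r^2 mod 47 = 12^2 = 3
  bit 4 = 1: r = r^2 * 9 mod 47 = 3^2 * 9 = 9*9 = 34
  -> s = B^a = 34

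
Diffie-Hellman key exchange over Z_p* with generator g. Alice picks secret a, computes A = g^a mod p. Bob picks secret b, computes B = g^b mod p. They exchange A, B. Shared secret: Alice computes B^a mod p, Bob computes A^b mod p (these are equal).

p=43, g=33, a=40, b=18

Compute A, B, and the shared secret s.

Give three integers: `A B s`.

A = 33^40 mod 43  (bits of 40 = 101000)
  bit 0 = 1: r = r^2 * 33 mod 43 = 1^2 * 33 = 1*33 = 33
  bit 1 = 0: r = r^2 mod 43 = 33^2 = 14
  bit 2 = 1: r = r^2 * 33 mod 43 = 14^2 * 33 = 24*33 = 18
  bit 3 = 0: r = r^2 mod 43 = 18^2 = 23
  bit 4 = 0: r = r^2 mod 43 = 23^2 = 13
  bit 5 = 0: r = r^2 mod 43 = 13^2 = 40
  -> A = 40
B = 33^18 mod 43  (bits of 18 = 10010)
  bit 0 = 1: r = r^2 * 33 mod 43 = 1^2 * 33 = 1*33 = 33
  bit 1 = 0: r = r^2 mod 43 = 33^2 = 14
  bit 2 = 0: r = r^2 mod 43 = 14^2 = 24
  bit 3 = 1: r = r^2 * 33 mod 43 = 24^2 * 33 = 17*33 = 2
  bit 4 = 0: r = r^2 mod 43 = 2^2 = 4
  -> B = 4
s = B^a = 4^40 mod 43  (bits of 40 = 101000)
  bit 0 = 1: r = r^2 * 4 mod 43 = 1^2 * 4 = 1*4 = 4
  bit 1 = 0: r = r^2 mod 43 = 4^2 = 16
  bit 2 = 1: r = r^2 * 4 mod 43 = 16^2 * 4 = 41*4 = 35
  bit 3 = 0: r = r^2 mod 43 = 35^2 = 21
  bit 4 = 0: r = r^2 mod 43 = 21^2 = 11
  bit 5 = 0: r = r^2 mod 43 = 11^2 = 35
  -> s = B^a = 35

Answer: 40 4 35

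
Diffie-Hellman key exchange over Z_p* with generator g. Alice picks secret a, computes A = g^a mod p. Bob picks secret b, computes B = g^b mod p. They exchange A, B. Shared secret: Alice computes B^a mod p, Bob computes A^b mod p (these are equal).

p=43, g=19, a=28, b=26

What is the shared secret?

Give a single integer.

A = 19^28 mod 43  (bits of 28 = 11100)
  bit 0 = 1: r = r^2 * 19 mod 43 = 1^2 * 19 = 1*19 = 19
  bit 1 = 1: r = r^2 * 19 mod 43 = 19^2 * 19 = 17*19 = 22
  bit 2 = 1: r = r^2 * 19 mod 43 = 22^2 * 19 = 11*19 = 37
  bit 3 = 0: r = r^2 mod 43 = 37^2 = 36
  bit 4 = 0: r = r^2 mod 43 = 36^2 = 6
  -> A = 6
B = 19^26 mod 43  (bits of 26 = 11010)
  bit 0 = 1: r = r^2 * 19 mod 43 = 1^2 * 19 = 1*19 = 19
  bit 1 = 1: r = r^2 * 19 mod 43 = 19^2 * 19 = 17*19 = 22
  bit 2 = 0: r = r^2 mod 43 = 22^2 = 11
  bit 3 = 1: r = r^2 * 19 mod 43 = 11^2 * 19 = 35*19 = 20
  bit 4 = 0: r = r^2 mod 43 = 20^2 = 13
  -> B = 13
s = B^a = 13^28 mod 43  (bits of 28 = 11100)
  bit 0 = 1: r = r^2 * 13 mod 43 = 1^2 * 13 = 1*13 = 13
  bit 1 = 1: r = r^2 * 13 mod 43 = 13^2 * 13 = 40*13 = 4
  bit 2 = 1: r = r^2 * 13 mod 43 = 4^2 * 13 = 16*13 = 36
  bit 3 = 0: r = r^2 mod 43 = 36^2 = 6
  bit 4 = 0: r = r^2 mod 43 = 6^2 = 36
  -> s = B^a = 36

Answer: 36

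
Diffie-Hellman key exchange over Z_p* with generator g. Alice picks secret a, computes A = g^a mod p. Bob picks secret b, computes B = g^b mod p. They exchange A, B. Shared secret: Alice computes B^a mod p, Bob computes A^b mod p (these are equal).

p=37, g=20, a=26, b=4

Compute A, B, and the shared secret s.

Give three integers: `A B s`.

A = 20^26 mod 37  (bits of 26 = 11010)
  bit 0 = 1: r = r^2 * 20 mod 37 = 1^2 * 20 = 1*20 = 20
  bit 1 = 1: r = r^2 * 20 mod 37 = 20^2 * 20 = 30*20 = 8
  bit 2 = 0: r = r^2 mod 37 = 8^2 = 27
  bit 3 = 1: r = r^2 * 20 mod 37 = 27^2 * 20 = 26*20 = 2
  bit 4 = 0: r = r^2 mod 37 = 2^2 = 4
  -> A = 4
B = 20^4 mod 37  (bits of 4 = 100)
  bit 0 = 1: r = r^2 * 20 mod 37 = 1^2 * 20 = 1*20 = 20
  bit 1 = 0: r = r^2 mod 37 = 20^2 = 30
  bit 2 = 0: r = r^2 mod 37 = 30^2 = 12
  -> B = 12
s = B^a = 12^26 mod 37  (bits of 26 = 11010)
  bit 0 = 1: r = r^2 * 12 mod 37 = 1^2 * 12 = 1*12 = 12
  bit 1 = 1: r = r^2 * 12 mod 37 = 12^2 * 12 = 33*12 = 26
  bit 2 = 0: r = r^2 mod 37 = 26^2 = 10
  bit 3 = 1: r = r^2 * 12 mod 37 = 10^2 * 12 = 26*12 = 16
  bit 4 = 0: r = r^2 mod 37 = 16^2 = 34
  -> s = B^a = 34

Answer: 4 12 34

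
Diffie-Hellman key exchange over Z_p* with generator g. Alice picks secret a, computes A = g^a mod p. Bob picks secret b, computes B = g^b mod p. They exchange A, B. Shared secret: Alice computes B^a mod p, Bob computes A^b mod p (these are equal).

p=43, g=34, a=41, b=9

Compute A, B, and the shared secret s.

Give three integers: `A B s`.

A = 34^41 mod 43  (bits of 41 = 101001)
  bit 0 = 1: r = r^2 * 34 mod 43 = 1^2 * 34 = 1*34 = 34
  bit 1 = 0: r = r^2 mod 43 = 34^2 = 38
  bit 2 = 1: r = r^2 * 34 mod 43 = 38^2 * 34 = 25*34 = 33
  bit 3 = 0: r = r^2 mod 43 = 33^2 = 14
  bit 4 = 0: r = r^2 mod 43 = 14^2 = 24
  bit 5 = 1: r = r^2 * 34 mod 43 = 24^2 * 34 = 17*34 = 19
  -> A = 19
B = 34^9 mod 43  (bits of 9 = 1001)
  bit 0 = 1: r = r^2 * 34 mod 43 = 1^2 * 34 = 1*34 = 34
  bit 1 = 0: r = r^2 mod 43 = 34^2 = 38
  bit 2 = 0: r = r^2 mod 43 = 38^2 = 25
  bit 3 = 1: r = r^2 * 34 mod 43 = 25^2 * 34 = 23*34 = 8
  -> B = 8
s = B^a = 8^41 mod 43  (bits of 41 = 101001)
  bit 0 = 1: r = r^2 * 8 mod 43 = 1^2 * 8 = 1*8 = 8
  bit 1 = 0: r = r^2 mod 43 = 8^2 = 21
  bit 2 = 1: r = r^2 * 8 mod 43 = 21^2 * 8 = 11*8 = 2
  bit 3 = 0: r = r^2 mod 43 = 2^2 = 4
  bit 4 = 0: r = r^2 mod 43 = 4^2 = 16
  bit 5 = 1: r = r^2 * 8 mod 43 = 16^2 * 8 = 41*8 = 27
  -> s = B^a = 27

Answer: 19 8 27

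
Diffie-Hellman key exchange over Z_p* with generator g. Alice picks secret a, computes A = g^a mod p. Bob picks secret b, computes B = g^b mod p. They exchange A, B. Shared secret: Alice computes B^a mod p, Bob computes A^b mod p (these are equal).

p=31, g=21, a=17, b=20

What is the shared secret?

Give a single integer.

Answer: 5

Derivation:
A = 21^17 mod 31  (bits of 17 = 10001)
  bit 0 = 1: r = r^2 * 21 mod 31 = 1^2 * 21 = 1*21 = 21
  bit 1 = 0: r = r^2 mod 31 = 21^2 = 7
  bit 2 = 0: r = r^2 mod 31 = 7^2 = 18
  bit 3 = 0: r = r^2 mod 31 = 18^2 = 14
  bit 4 = 1: r = r^2 * 21 mod 31 = 14^2 * 21 = 10*21 = 24
  -> A = 24
B = 21^20 mod 31  (bits of 20 = 10100)
  bit 0 = 1: r = r^2 * 21 mod 31 = 1^2 * 21 = 1*21 = 21
  bit 1 = 0: r = r^2 mod 31 = 21^2 = 7
  bit 2 = 1: r = r^2 * 21 mod 31 = 7^2 * 21 = 18*21 = 6
  bit 3 = 0: r = r^2 mod 31 = 6^2 = 5
  bit 4 = 0: r = r^2 mod 31 = 5^2 = 25
  -> B = 25
s = B^a = 25^17 mod 31  (bits of 17 = 10001)
  bit 0 = 1: r = r^2 * 25 mod 31 = 1^2 * 25 = 1*25 = 25
  bit 1 = 0: r = r^2 mod 31 = 25^2 = 5
  bit 2 = 0: r = r^2 mod 31 = 5^2 = 25
  bit 3 = 0: r = r^2 mod 31 = 25^2 = 5
  bit 4 = 1: r = r^2 * 25 mod 31 = 5^2 * 25 = 25*25 = 5
  -> s = B^a = 5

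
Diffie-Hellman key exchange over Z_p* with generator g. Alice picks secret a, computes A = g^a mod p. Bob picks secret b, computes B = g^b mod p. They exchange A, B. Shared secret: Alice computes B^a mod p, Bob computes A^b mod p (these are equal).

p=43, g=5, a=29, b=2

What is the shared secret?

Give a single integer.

Answer: 40

Derivation:
A = 5^29 mod 43  (bits of 29 = 11101)
  bit 0 = 1: r = r^2 * 5 mod 43 = 1^2 * 5 = 1*5 = 5
  bit 1 = 1: r = r^2 * 5 mod 43 = 5^2 * 5 = 25*5 = 39
  bit 2 = 1: r = r^2 * 5 mod 43 = 39^2 * 5 = 16*5 = 37
  bit 3 = 0: r = r^2 mod 43 = 37^2 = 36
  bit 4 = 1: r = r^2 * 5 mod 43 = 36^2 * 5 = 6*5 = 30
  -> A = 30
B = 5^2 mod 43  (bits of 2 = 10)
  bit 0 = 1: r = r^2 * 5 mod 43 = 1^2 * 5 = 1*5 = 5
  bit 1 = 0: r = r^2 mod 43 = 5^2 = 25
  -> B = 25
s = B^a = 25^29 mod 43  (bits of 29 = 11101)
  bit 0 = 1: r = r^2 * 25 mod 43 = 1^2 * 25 = 1*25 = 25
  bit 1 = 1: r = r^2 * 25 mod 43 = 25^2 * 25 = 23*25 = 16
  bit 2 = 1: r = r^2 * 25 mod 43 = 16^2 * 25 = 41*25 = 36
  bit 3 = 0: r = r^2 mod 43 = 36^2 = 6
  bit 4 = 1: r = r^2 * 25 mod 43 = 6^2 * 25 = 36*25 = 40
  -> s = B^a = 40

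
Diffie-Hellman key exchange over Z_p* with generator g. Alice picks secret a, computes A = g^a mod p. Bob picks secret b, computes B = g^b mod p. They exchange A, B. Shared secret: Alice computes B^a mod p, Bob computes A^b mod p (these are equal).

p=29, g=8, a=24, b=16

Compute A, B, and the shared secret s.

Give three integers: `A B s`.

A = 8^24 mod 29  (bits of 24 = 11000)
  bit 0 = 1: r = r^2 * 8 mod 29 = 1^2 * 8 = 1*8 = 8
  bit 1 = 1: r = r^2 * 8 mod 29 = 8^2 * 8 = 6*8 = 19
  bit 2 = 0: r = r^2 mod 29 = 19^2 = 13
  bit 3 = 0: r = r^2 mod 29 = 13^2 = 24
  bit 4 = 0: r = r^2 mod 29 = 24^2 = 25
  -> A = 25
B = 8^16 mod 29  (bits of 16 = 10000)
  bit 0 = 1: r = r^2 * 8 mod 29 = 1^2 * 8 = 1*8 = 8
  bit 1 = 0: r = r^2 mod 29 = 8^2 = 6
  bit 2 = 0: r = r^2 mod 29 = 6^2 = 7
  bit 3 = 0: r = r^2 mod 29 = 7^2 = 20
  bit 4 = 0: r = r^2 mod 29 = 20^2 = 23
  -> B = 23
s = B^a = 23^24 mod 29  (bits of 24 = 11000)
  bit 0 = 1: r = r^2 * 23 mod 29 = 1^2 * 23 = 1*23 = 23
  bit 1 = 1: r = r^2 * 23 mod 29 = 23^2 * 23 = 7*23 = 16
  bit 2 = 0: r = r^2 mod 29 = 16^2 = 24
  bit 3 = 0: r = r^2 mod 29 = 24^2 = 25
  bit 4 = 0: r = r^2 mod 29 = 25^2 = 16
  -> s = B^a = 16

Answer: 25 23 16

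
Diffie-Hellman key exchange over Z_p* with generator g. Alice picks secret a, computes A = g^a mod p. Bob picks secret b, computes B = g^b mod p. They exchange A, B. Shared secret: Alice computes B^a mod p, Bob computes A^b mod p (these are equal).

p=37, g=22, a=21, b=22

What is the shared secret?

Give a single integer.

A = 22^21 mod 37  (bits of 21 = 10101)
  bit 0 = 1: r = r^2 * 22 mod 37 = 1^2 * 22 = 1*22 = 22
  bit 1 = 0: r = r^2 mod 37 = 22^2 = 3
  bit 2 = 1: r = r^2 * 22 mod 37 = 3^2 * 22 = 9*22 = 13
  bit 3 = 0: r = r^2 mod 37 = 13^2 = 21
  bit 4 = 1: r = r^2 * 22 mod 37 = 21^2 * 22 = 34*22 = 8
  -> A = 8
B = 22^22 mod 37  (bits of 22 = 10110)
  bit 0 = 1: r = r^2 * 22 mod 37 = 1^2 * 22 = 1*22 = 22
  bit 1 = 0: r = r^2 mod 37 = 22^2 = 3
  bit 2 = 1: r = r^2 * 22 mod 37 = 3^2 * 22 = 9*22 = 13
  bit 3 = 1: r = r^2 * 22 mod 37 = 13^2 * 22 = 21*22 = 18
  bit 4 = 0: r = r^2 mod 37 = 18^2 = 28
  -> B = 28
s = B^a = 28^21 mod 37  (bits of 21 = 10101)
  bit 0 = 1: r = r^2 * 28 mod 37 = 1^2 * 28 = 1*28 = 28
  bit 1 = 0: r = r^2 mod 37 = 28^2 = 7
  bit 2 = 1: r = r^2 * 28 mod 37 = 7^2 * 28 = 12*28 = 3
  bit 3 = 0: r = r^2 mod 37 = 3^2 = 9
  bit 4 = 1: r = r^2 * 28 mod 37 = 9^2 * 28 = 7*28 = 11
  -> s = B^a = 11

Answer: 11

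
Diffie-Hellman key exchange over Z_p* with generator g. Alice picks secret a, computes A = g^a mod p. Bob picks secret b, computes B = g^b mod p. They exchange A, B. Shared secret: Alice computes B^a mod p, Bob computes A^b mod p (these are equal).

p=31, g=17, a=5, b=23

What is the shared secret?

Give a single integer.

Answer: 6

Derivation:
A = 17^5 mod 31  (bits of 5 = 101)
  bit 0 = 1: r = r^2 * 17 mod 31 = 1^2 * 17 = 1*17 = 17
  bit 1 = 0: r = r^2 mod 31 = 17^2 = 10
  bit 2 = 1: r = r^2 * 17 mod 31 = 10^2 * 17 = 7*17 = 26
  -> A = 26
B = 17^23 mod 31  (bits of 23 = 10111)
  bit 0 = 1: r = r^2 * 17 mod 31 = 1^2 * 17 = 1*17 = 17
  bit 1 = 0: r = r^2 mod 31 = 17^2 = 10
  bit 2 = 1: r = r^2 * 17 mod 31 = 10^2 * 17 = 7*17 = 26
  bit 3 = 1: r = r^2 * 17 mod 31 = 26^2 * 17 = 25*17 = 22
  bit 4 = 1: r = r^2 * 17 mod 31 = 22^2 * 17 = 19*17 = 13
  -> B = 13
s = B^a = 13^5 mod 31  (bits of 5 = 101)
  bit 0 = 1: r = r^2 * 13 mod 31 = 1^2 * 13 = 1*13 = 13
  bit 1 = 0: r = r^2 mod 31 = 13^2 = 14
  bit 2 = 1: r = r^2 * 13 mod 31 = 14^2 * 13 = 10*13 = 6
  -> s = B^a = 6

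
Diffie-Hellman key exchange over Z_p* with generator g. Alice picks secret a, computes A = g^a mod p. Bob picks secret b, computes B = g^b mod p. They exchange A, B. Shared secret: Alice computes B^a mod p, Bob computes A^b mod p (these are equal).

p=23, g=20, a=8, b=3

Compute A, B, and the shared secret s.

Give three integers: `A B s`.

Answer: 6 19 9

Derivation:
A = 20^8 mod 23  (bits of 8 = 1000)
  bit 0 = 1: r = r^2 * 20 mod 23 = 1^2 * 20 = 1*20 = 20
  bit 1 = 0: r = r^2 mod 23 = 20^2 = 9
  bit 2 = 0: r = r^2 mod 23 = 9^2 = 12
  bit 3 = 0: r = r^2 mod 23 = 12^2 = 6
  -> A = 6
B = 20^3 mod 23  (bits of 3 = 11)
  bit 0 = 1: r = r^2 * 20 mod 23 = 1^2 * 20 = 1*20 = 20
  bit 1 = 1: r = r^2 * 20 mod 23 = 20^2 * 20 = 9*20 = 19
  -> B = 19
s = B^a = 19^8 mod 23  (bits of 8 = 1000)
  bit 0 = 1: r = r^2 * 19 mod 23 = 1^2 * 19 = 1*19 = 19
  bit 1 = 0: r = r^2 mod 23 = 19^2 = 16
  bit 2 = 0: r = r^2 mod 23 = 16^2 = 3
  bit 3 = 0: r = r^2 mod 23 = 3^2 = 9
  -> s = B^a = 9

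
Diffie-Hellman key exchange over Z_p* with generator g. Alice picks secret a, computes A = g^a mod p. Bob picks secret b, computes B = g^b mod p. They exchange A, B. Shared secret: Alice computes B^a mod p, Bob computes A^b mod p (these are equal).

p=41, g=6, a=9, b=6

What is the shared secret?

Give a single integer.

A = 6^9 mod 41  (bits of 9 = 1001)
  bit 0 = 1: r = r^2 * 6 mod 41 = 1^2 * 6 = 1*6 = 6
  bit 1 = 0: r = r^2 mod 41 = 6^2 = 36
  bit 2 = 0: r = r^2 mod 41 = 36^2 = 25
  bit 3 = 1: r = r^2 * 6 mod 41 = 25^2 * 6 = 10*6 = 19
  -> A = 19
B = 6^6 mod 41  (bits of 6 = 110)
  bit 0 = 1: r = r^2 * 6 mod 41 = 1^2 * 6 = 1*6 = 6
  bit 1 = 1: r = r^2 * 6 mod 41 = 6^2 * 6 = 36*6 = 11
  bit 2 = 0: r = r^2 mod 41 = 11^2 = 39
  -> B = 39
s = B^a = 39^9 mod 41  (bits of 9 = 1001)
  bit 0 = 1: r = r^2 * 39 mod 41 = 1^2 * 39 = 1*39 = 39
  bit 1 = 0: r = r^2 mod 41 = 39^2 = 4
  bit 2 = 0: r = r^2 mod 41 = 4^2 = 16
  bit 3 = 1: r = r^2 * 39 mod 41 = 16^2 * 39 = 10*39 = 21
  -> s = B^a = 21

Answer: 21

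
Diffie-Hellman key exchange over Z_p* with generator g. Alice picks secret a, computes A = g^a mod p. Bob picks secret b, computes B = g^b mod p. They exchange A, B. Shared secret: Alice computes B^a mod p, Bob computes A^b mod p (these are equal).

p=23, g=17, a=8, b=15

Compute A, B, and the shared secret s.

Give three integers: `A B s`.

Answer: 18 15 4

Derivation:
A = 17^8 mod 23  (bits of 8 = 1000)
  bit 0 = 1: r = r^2 * 17 mod 23 = 1^2 * 17 = 1*17 = 17
  bit 1 = 0: r = r^2 mod 23 = 17^2 = 13
  bit 2 = 0: r = r^2 mod 23 = 13^2 = 8
  bit 3 = 0: r = r^2 mod 23 = 8^2 = 18
  -> A = 18
B = 17^15 mod 23  (bits of 15 = 1111)
  bit 0 = 1: r = r^2 * 17 mod 23 = 1^2 * 17 = 1*17 = 17
  bit 1 = 1: r = r^2 * 17 mod 23 = 17^2 * 17 = 13*17 = 14
  bit 2 = 1: r = r^2 * 17 mod 23 = 14^2 * 17 = 12*17 = 20
  bit 3 = 1: r = r^2 * 17 mod 23 = 20^2 * 17 = 9*17 = 15
  -> B = 15
s = B^a = 15^8 mod 23  (bits of 8 = 1000)
  bit 0 = 1: r = r^2 * 15 mod 23 = 1^2 * 15 = 1*15 = 15
  bit 1 = 0: r = r^2 mod 23 = 15^2 = 18
  bit 2 = 0: r = r^2 mod 23 = 18^2 = 2
  bit 3 = 0: r = r^2 mod 23 = 2^2 = 4
  -> s = B^a = 4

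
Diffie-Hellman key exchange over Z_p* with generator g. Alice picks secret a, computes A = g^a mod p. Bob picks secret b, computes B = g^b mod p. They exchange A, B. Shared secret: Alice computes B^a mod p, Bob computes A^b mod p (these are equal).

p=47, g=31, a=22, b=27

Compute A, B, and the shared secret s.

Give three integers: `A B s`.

A = 31^22 mod 47  (bits of 22 = 10110)
  bit 0 = 1: r = r^2 * 31 mod 47 = 1^2 * 31 = 1*31 = 31
  bit 1 = 0: r = r^2 mod 47 = 31^2 = 21
  bit 2 = 1: r = r^2 * 31 mod 47 = 21^2 * 31 = 18*31 = 41
  bit 3 = 1: r = r^2 * 31 mod 47 = 41^2 * 31 = 36*31 = 35
  bit 4 = 0: r = r^2 mod 47 = 35^2 = 3
  -> A = 3
B = 31^27 mod 47  (bits of 27 = 11011)
  bit 0 = 1: r = r^2 * 31 mod 47 = 1^2 * 31 = 1*31 = 31
  bit 1 = 1: r = r^2 * 31 mod 47 = 31^2 * 31 = 21*31 = 40
  bit 2 = 0: r = r^2 mod 47 = 40^2 = 2
  bit 3 = 1: r = r^2 * 31 mod 47 = 2^2 * 31 = 4*31 = 30
  bit 4 = 1: r = r^2 * 31 mod 47 = 30^2 * 31 = 7*31 = 29
  -> B = 29
s = B^a = 29^22 mod 47  (bits of 22 = 10110)
  bit 0 = 1: r = r^2 * 29 mod 47 = 1^2 * 29 = 1*29 = 29
  bit 1 = 0: r = r^2 mod 47 = 29^2 = 42
  bit 2 = 1: r = r^2 * 29 mod 47 = 42^2 * 29 = 25*29 = 20
  bit 3 = 1: r = r^2 * 29 mod 47 = 20^2 * 29 = 24*29 = 38
  bit 4 = 0: r = r^2 mod 47 = 38^2 = 34
  -> s = B^a = 34

Answer: 3 29 34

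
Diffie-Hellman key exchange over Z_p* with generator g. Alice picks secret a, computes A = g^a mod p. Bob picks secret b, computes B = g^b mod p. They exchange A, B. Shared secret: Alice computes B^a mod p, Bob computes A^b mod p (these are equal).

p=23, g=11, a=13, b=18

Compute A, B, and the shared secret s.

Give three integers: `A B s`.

A = 11^13 mod 23  (bits of 13 = 1101)
  bit 0 = 1: r = r^2 * 11 mod 23 = 1^2 * 11 = 1*11 = 11
  bit 1 = 1: r = r^2 * 11 mod 23 = 11^2 * 11 = 6*11 = 20
  bit 2 = 0: r = r^2 mod 23 = 20^2 = 9
  bit 3 = 1: r = r^2 * 11 mod 23 = 9^2 * 11 = 12*11 = 17
  -> A = 17
B = 11^18 mod 23  (bits of 18 = 10010)
  bit 0 = 1: r = r^2 * 11 mod 23 = 1^2 * 11 = 1*11 = 11
  bit 1 = 0: r = r^2 mod 23 = 11^2 = 6
  bit 2 = 0: r = r^2 mod 23 = 6^2 = 13
  bit 3 = 1: r = r^2 * 11 mod 23 = 13^2 * 11 = 8*11 = 19
  bit 4 = 0: r = r^2 mod 23 = 19^2 = 16
  -> B = 16
s = B^a = 16^13 mod 23  (bits of 13 = 1101)
  bit 0 = 1: r = r^2 * 16 mod 23 = 1^2 * 16 = 1*16 = 16
  bit 1 = 1: r = r^2 * 16 mod 23 = 16^2 * 16 = 3*16 = 2
  bit 2 = 0: r = r^2 mod 23 = 2^2 = 4
  bit 3 = 1: r = r^2 * 16 mod 23 = 4^2 * 16 = 16*16 = 3
  -> s = B^a = 3

Answer: 17 16 3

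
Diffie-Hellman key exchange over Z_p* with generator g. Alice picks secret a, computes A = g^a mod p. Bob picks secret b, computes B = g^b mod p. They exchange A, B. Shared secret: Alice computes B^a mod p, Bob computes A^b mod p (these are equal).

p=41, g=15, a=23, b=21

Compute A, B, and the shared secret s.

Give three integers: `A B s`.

Answer: 28 26 13

Derivation:
A = 15^23 mod 41  (bits of 23 = 10111)
  bit 0 = 1: r = r^2 * 15 mod 41 = 1^2 * 15 = 1*15 = 15
  bit 1 = 0: r = r^2 mod 41 = 15^2 = 20
  bit 2 = 1: r = r^2 * 15 mod 41 = 20^2 * 15 = 31*15 = 14
  bit 3 = 1: r = r^2 * 15 mod 41 = 14^2 * 15 = 32*15 = 29
  bit 4 = 1: r = r^2 * 15 mod 41 = 29^2 * 15 = 21*15 = 28
  -> A = 28
B = 15^21 mod 41  (bits of 21 = 10101)
  bit 0 = 1: r = r^2 * 15 mod 41 = 1^2 * 15 = 1*15 = 15
  bit 1 = 0: r = r^2 mod 41 = 15^2 = 20
  bit 2 = 1: r = r^2 * 15 mod 41 = 20^2 * 15 = 31*15 = 14
  bit 3 = 0: r = r^2 mod 41 = 14^2 = 32
  bit 4 = 1: r = r^2 * 15 mod 41 = 32^2 * 15 = 40*15 = 26
  -> B = 26
s = B^a = 26^23 mod 41  (bits of 23 = 10111)
  bit 0 = 1: r = r^2 * 26 mod 41 = 1^2 * 26 = 1*26 = 26
  bit 1 = 0: r = r^2 mod 41 = 26^2 = 20
  bit 2 = 1: r = r^2 * 26 mod 41 = 20^2 * 26 = 31*26 = 27
  bit 3 = 1: r = r^2 * 26 mod 41 = 27^2 * 26 = 32*26 = 12
  bit 4 = 1: r = r^2 * 26 mod 41 = 12^2 * 26 = 21*26 = 13
  -> s = B^a = 13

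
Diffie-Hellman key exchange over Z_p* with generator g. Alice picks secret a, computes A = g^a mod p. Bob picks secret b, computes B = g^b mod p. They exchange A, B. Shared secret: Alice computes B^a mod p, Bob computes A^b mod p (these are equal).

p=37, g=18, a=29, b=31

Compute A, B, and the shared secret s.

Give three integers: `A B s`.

A = 18^29 mod 37  (bits of 29 = 11101)
  bit 0 = 1: r = r^2 * 18 mod 37 = 1^2 * 18 = 1*18 = 18
  bit 1 = 1: r = r^2 * 18 mod 37 = 18^2 * 18 = 28*18 = 23
  bit 2 = 1: r = r^2 * 18 mod 37 = 23^2 * 18 = 11*18 = 13
  bit 3 = 0: r = r^2 mod 37 = 13^2 = 21
  bit 4 = 1: r = r^2 * 18 mod 37 = 21^2 * 18 = 34*18 = 20
  -> A = 20
B = 18^31 mod 37  (bits of 31 = 11111)
  bit 0 = 1: r = r^2 * 18 mod 37 = 1^2 * 18 = 1*18 = 18
  bit 1 = 1: r = r^2 * 18 mod 37 = 18^2 * 18 = 28*18 = 23
  bit 2 = 1: r = r^2 * 18 mod 37 = 23^2 * 18 = 11*18 = 13
  bit 3 = 1: r = r^2 * 18 mod 37 = 13^2 * 18 = 21*18 = 8
  bit 4 = 1: r = r^2 * 18 mod 37 = 8^2 * 18 = 27*18 = 5
  -> B = 5
s = B^a = 5^29 mod 37  (bits of 29 = 11101)
  bit 0 = 1: r = r^2 * 5 mod 37 = 1^2 * 5 = 1*5 = 5
  bit 1 = 1: r = r^2 * 5 mod 37 = 5^2 * 5 = 25*5 = 14
  bit 2 = 1: r = r^2 * 5 mod 37 = 14^2 * 5 = 11*5 = 18
  bit 3 = 0: r = r^2 mod 37 = 18^2 = 28
  bit 4 = 1: r = r^2 * 5 mod 37 = 28^2 * 5 = 7*5 = 35
  -> s = B^a = 35

Answer: 20 5 35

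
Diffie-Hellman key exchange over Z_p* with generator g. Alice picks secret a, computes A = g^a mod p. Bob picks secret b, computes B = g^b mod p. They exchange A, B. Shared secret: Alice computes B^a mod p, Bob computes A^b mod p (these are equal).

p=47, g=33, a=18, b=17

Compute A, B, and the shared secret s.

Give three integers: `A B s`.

A = 33^18 mod 47  (bits of 18 = 10010)
  bit 0 = 1: r = r^2 * 33 mod 47 = 1^2 * 33 = 1*33 = 33
  bit 1 = 0: r = r^2 mod 47 = 33^2 = 8
  bit 2 = 0: r = r^2 mod 47 = 8^2 = 17
  bit 3 = 1: r = r^2 * 33 mod 47 = 17^2 * 33 = 7*33 = 43
  bit 4 = 0: r = r^2 mod 47 = 43^2 = 16
  -> A = 16
B = 33^17 mod 47  (bits of 17 = 10001)
  bit 0 = 1: r = r^2 * 33 mod 47 = 1^2 * 33 = 1*33 = 33
  bit 1 = 0: r = r^2 mod 47 = 33^2 = 8
  bit 2 = 0: r = r^2 mod 47 = 8^2 = 17
  bit 3 = 0: r = r^2 mod 47 = 17^2 = 7
  bit 4 = 1: r = r^2 * 33 mod 47 = 7^2 * 33 = 2*33 = 19
  -> B = 19
s = B^a = 19^18 mod 47  (bits of 18 = 10010)
  bit 0 = 1: r = r^2 * 19 mod 47 = 1^2 * 19 = 1*19 = 19
  bit 1 = 0: r = r^2 mod 47 = 19^2 = 32
  bit 2 = 0: r = r^2 mod 47 = 32^2 = 37
  bit 3 = 1: r = r^2 * 19 mod 47 = 37^2 * 19 = 6*19 = 20
  bit 4 = 0: r = r^2 mod 47 = 20^2 = 24
  -> s = B^a = 24

Answer: 16 19 24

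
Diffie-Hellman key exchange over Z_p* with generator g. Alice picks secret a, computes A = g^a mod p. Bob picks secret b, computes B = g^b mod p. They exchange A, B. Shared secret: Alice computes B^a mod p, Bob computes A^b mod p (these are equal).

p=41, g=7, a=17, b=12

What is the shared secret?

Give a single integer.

A = 7^17 mod 41  (bits of 17 = 10001)
  bit 0 = 1: r = r^2 * 7 mod 41 = 1^2 * 7 = 1*7 = 7
  bit 1 = 0: r = r^2 mod 41 = 7^2 = 8
  bit 2 = 0: r = r^2 mod 41 = 8^2 = 23
  bit 3 = 0: r = r^2 mod 41 = 23^2 = 37
  bit 4 = 1: r = r^2 * 7 mod 41 = 37^2 * 7 = 16*7 = 30
  -> A = 30
B = 7^12 mod 41  (bits of 12 = 1100)
  bit 0 = 1: r = r^2 * 7 mod 41 = 1^2 * 7 = 1*7 = 7
  bit 1 = 1: r = r^2 * 7 mod 41 = 7^2 * 7 = 8*7 = 15
  bit 2 = 0: r = r^2 mod 41 = 15^2 = 20
  bit 3 = 0: r = r^2 mod 41 = 20^2 = 31
  -> B = 31
s = B^a = 31^17 mod 41  (bits of 17 = 10001)
  bit 0 = 1: r = r^2 * 31 mod 41 = 1^2 * 31 = 1*31 = 31
  bit 1 = 0: r = r^2 mod 41 = 31^2 = 18
  bit 2 = 0: r = r^2 mod 41 = 18^2 = 37
  bit 3 = 0: r = r^2 mod 41 = 37^2 = 16
  bit 4 = 1: r = r^2 * 31 mod 41 = 16^2 * 31 = 10*31 = 23
  -> s = B^a = 23

Answer: 23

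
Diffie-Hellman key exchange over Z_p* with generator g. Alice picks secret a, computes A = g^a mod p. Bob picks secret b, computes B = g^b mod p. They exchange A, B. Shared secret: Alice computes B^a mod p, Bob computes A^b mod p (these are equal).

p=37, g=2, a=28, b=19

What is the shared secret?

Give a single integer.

Answer: 12

Derivation:
A = 2^28 mod 37  (bits of 28 = 11100)
  bit 0 = 1: r = r^2 * 2 mod 37 = 1^2 * 2 = 1*2 = 2
  bit 1 = 1: r = r^2 * 2 mod 37 = 2^2 * 2 = 4*2 = 8
  bit 2 = 1: r = r^2 * 2 mod 37 = 8^2 * 2 = 27*2 = 17
  bit 3 = 0: r = r^2 mod 37 = 17^2 = 30
  bit 4 = 0: r = r^2 mod 37 = 30^2 = 12
  -> A = 12
B = 2^19 mod 37  (bits of 19 = 10011)
  bit 0 = 1: r = r^2 * 2 mod 37 = 1^2 * 2 = 1*2 = 2
  bit 1 = 0: r = r^2 mod 37 = 2^2 = 4
  bit 2 = 0: r = r^2 mod 37 = 4^2 = 16
  bit 3 = 1: r = r^2 * 2 mod 37 = 16^2 * 2 = 34*2 = 31
  bit 4 = 1: r = r^2 * 2 mod 37 = 31^2 * 2 = 36*2 = 35
  -> B = 35
s = B^a = 35^28 mod 37  (bits of 28 = 11100)
  bit 0 = 1: r = r^2 * 35 mod 37 = 1^2 * 35 = 1*35 = 35
  bit 1 = 1: r = r^2 * 35 mod 37 = 35^2 * 35 = 4*35 = 29
  bit 2 = 1: r = r^2 * 35 mod 37 = 29^2 * 35 = 27*35 = 20
  bit 3 = 0: r = r^2 mod 37 = 20^2 = 30
  bit 4 = 0: r = r^2 mod 37 = 30^2 = 12
  -> s = B^a = 12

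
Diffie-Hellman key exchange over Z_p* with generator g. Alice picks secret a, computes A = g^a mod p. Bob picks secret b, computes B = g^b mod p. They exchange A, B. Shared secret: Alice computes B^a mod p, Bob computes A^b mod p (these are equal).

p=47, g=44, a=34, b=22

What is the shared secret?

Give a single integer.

A = 44^34 mod 47  (bits of 34 = 100010)
  bit 0 = 1: r = r^2 * 44 mod 47 = 1^2 * 44 = 1*44 = 44
  bit 1 = 0: r = r^2 mod 47 = 44^2 = 9
  bit 2 = 0: r = r^2 mod 47 = 9^2 = 34
  bit 3 = 0: r = r^2 mod 47 = 34^2 = 28
  bit 4 = 1: r = r^2 * 44 mod 47 = 28^2 * 44 = 32*44 = 45
  bit 5 = 0: r = r^2 mod 47 = 45^2 = 4
  -> A = 4
B = 44^22 mod 47  (bits of 22 = 10110)
  bit 0 = 1: r = r^2 * 44 mod 47 = 1^2 * 44 = 1*44 = 44
  bit 1 = 0: r = r^2 mod 47 = 44^2 = 9
  bit 2 = 1: r = r^2 * 44 mod 47 = 9^2 * 44 = 34*44 = 39
  bit 3 = 1: r = r^2 * 44 mod 47 = 39^2 * 44 = 17*44 = 43
  bit 4 = 0: r = r^2 mod 47 = 43^2 = 16
  -> B = 16
s = B^a = 16^34 mod 47  (bits of 34 = 100010)
  bit 0 = 1: r = r^2 * 16 mod 47 = 1^2 * 16 = 1*16 = 16
  bit 1 = 0: r = r^2 mod 47 = 16^2 = 21
  bit 2 = 0: r = r^2 mod 47 = 21^2 = 18
  bit 3 = 0: r = r^2 mod 47 = 18^2 = 42
  bit 4 = 1: r = r^2 * 16 mod 47 = 42^2 * 16 = 25*16 = 24
  bit 5 = 0: r = r^2 mod 47 = 24^2 = 12
  -> s = B^a = 12

Answer: 12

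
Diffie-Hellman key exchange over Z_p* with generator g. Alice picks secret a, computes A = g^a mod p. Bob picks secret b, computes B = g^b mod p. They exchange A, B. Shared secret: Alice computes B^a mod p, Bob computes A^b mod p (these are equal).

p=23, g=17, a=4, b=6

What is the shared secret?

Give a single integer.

A = 17^4 mod 23  (bits of 4 = 100)
  bit 0 = 1: r = r^2 * 17 mod 23 = 1^2 * 17 = 1*17 = 17
  bit 1 = 0: r = r^2 mod 23 = 17^2 = 13
  bit 2 = 0: r = r^2 mod 23 = 13^2 = 8
  -> A = 8
B = 17^6 mod 23  (bits of 6 = 110)
  bit 0 = 1: r = r^2 * 17 mod 23 = 1^2 * 17 = 1*17 = 17
  bit 1 = 1: r = r^2 * 17 mod 23 = 17^2 * 17 = 13*17 = 14
  bit 2 = 0: r = r^2 mod 23 = 14^2 = 12
  -> B = 12
s = B^a = 12^4 mod 23  (bits of 4 = 100)
  bit 0 = 1: r = r^2 * 12 mod 23 = 1^2 * 12 = 1*12 = 12
  bit 1 = 0: r = r^2 mod 23 = 12^2 = 6
  bit 2 = 0: r = r^2 mod 23 = 6^2 = 13
  -> s = B^a = 13

Answer: 13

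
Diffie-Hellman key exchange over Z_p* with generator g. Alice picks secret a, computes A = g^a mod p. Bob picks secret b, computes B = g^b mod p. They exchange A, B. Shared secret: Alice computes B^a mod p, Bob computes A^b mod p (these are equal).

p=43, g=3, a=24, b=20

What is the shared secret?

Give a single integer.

A = 3^24 mod 43  (bits of 24 = 11000)
  bit 0 = 1: r = r^2 * 3 mod 43 = 1^2 * 3 = 1*3 = 3
  bit 1 = 1: r = r^2 * 3 mod 43 = 3^2 * 3 = 9*3 = 27
  bit 2 = 0: r = r^2 mod 43 = 27^2 = 41
  bit 3 = 0: r = r^2 mod 43 = 41^2 = 4
  bit 4 = 0: r = r^2 mod 43 = 4^2 = 16
  -> A = 16
B = 3^20 mod 43  (bits of 20 = 10100)
  bit 0 = 1: r = r^2 * 3 mod 43 = 1^2 * 3 = 1*3 = 3
  bit 1 = 0: r = r^2 mod 43 = 3^2 = 9
  bit 2 = 1: r = r^2 * 3 mod 43 = 9^2 * 3 = 38*3 = 28
  bit 3 = 0: r = r^2 mod 43 = 28^2 = 10
  bit 4 = 0: r = r^2 mod 43 = 10^2 = 14
  -> B = 14
s = B^a = 14^24 mod 43  (bits of 24 = 11000)
  bit 0 = 1: r = r^2 * 14 mod 43 = 1^2 * 14 = 1*14 = 14
  bit 1 = 1: r = r^2 * 14 mod 43 = 14^2 * 14 = 24*14 = 35
  bit 2 = 0: r = r^2 mod 43 = 35^2 = 21
  bit 3 = 0: r = r^2 mod 43 = 21^2 = 11
  bit 4 = 0: r = r^2 mod 43 = 11^2 = 35
  -> s = B^a = 35

Answer: 35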